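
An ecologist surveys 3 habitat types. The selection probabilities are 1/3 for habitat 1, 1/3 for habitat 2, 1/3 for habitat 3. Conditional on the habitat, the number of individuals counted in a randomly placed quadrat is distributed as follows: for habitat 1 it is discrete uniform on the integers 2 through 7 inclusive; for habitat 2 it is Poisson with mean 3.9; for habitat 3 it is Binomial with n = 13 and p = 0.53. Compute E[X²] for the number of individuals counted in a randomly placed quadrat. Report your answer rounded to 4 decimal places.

For each component E[X²] = Var + (mean)², giving 1: 23.1667; 2: 19.11; 3: 50.7104.
Overall E[X²] = 0.333333·23.1667 + 0.333333·19.11 + 0.333333·50.7104 = 30.9957.

30.9957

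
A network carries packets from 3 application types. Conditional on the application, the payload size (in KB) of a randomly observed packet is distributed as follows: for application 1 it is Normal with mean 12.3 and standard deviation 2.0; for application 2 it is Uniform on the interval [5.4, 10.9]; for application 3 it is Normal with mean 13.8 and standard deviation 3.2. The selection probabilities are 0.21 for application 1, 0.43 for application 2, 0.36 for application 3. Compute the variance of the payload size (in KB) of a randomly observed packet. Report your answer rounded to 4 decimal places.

Per component, 1: μ=12.3, E[X²]=155.29; 2: μ=8.15, E[X²]=68.9433; 3: μ=13.8, E[X²]=200.68.
E[X] = 0.21·12.3 + 0.43·8.15 + 0.36·13.8 = 11.0555.
E[X²] = 0.21·155.29 + 0.43·68.9433 + 0.36·200.68 = 134.501.
Var(X) = E[X²] − (E[X])² = 134.501 − 122.224 = 12.2773.

12.2773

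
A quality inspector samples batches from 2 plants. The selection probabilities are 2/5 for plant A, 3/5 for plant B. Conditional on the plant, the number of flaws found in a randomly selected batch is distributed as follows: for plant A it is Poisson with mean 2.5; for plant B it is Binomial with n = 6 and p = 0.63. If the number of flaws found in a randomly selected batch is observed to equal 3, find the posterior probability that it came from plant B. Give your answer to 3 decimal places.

Likelihoods P(X=3 | ·): A: 0.213763; B: 0.253313.
Posterior ∝ prior × likelihood. Numerator for B: 0.6·0.253313 = 0.151988.
Normalizing constant: 0.4·0.213763 + 0.6·0.253313 = 0.237493.
P(B | observation) = 0.151988 / 0.237493 = 0.639967.

0.640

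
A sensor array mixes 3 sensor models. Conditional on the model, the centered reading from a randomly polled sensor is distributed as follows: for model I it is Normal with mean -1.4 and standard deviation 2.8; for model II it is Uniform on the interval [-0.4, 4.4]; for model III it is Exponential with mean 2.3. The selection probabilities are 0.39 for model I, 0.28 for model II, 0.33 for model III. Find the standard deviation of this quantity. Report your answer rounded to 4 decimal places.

Per component, I: μ=-1.4, E[X²]=9.8; II: μ=2, E[X²]=5.92; III: μ=2.3, E[X²]=10.58.
E[X] = 0.39·-1.4 + 0.28·2 + 0.33·2.3 = 0.773.
E[X²] = 0.39·9.8 + 0.28·5.92 + 0.33·10.58 = 8.971.
Var(X) = E[X²] − (E[X])² = 8.971 − 0.597529 = 8.37347.
SD(X) = √8.37347 = 2.8937.

2.8937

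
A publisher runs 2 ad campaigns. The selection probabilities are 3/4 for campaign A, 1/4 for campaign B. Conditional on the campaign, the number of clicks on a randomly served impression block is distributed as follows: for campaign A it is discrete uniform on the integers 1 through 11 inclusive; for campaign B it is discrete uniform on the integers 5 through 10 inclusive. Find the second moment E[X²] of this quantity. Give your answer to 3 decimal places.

For each component E[X²] = Var + (mean)², giving A: 46; B: 59.1667.
Overall E[X²] = 0.75·46 + 0.25·59.1667 = 49.2917.

49.292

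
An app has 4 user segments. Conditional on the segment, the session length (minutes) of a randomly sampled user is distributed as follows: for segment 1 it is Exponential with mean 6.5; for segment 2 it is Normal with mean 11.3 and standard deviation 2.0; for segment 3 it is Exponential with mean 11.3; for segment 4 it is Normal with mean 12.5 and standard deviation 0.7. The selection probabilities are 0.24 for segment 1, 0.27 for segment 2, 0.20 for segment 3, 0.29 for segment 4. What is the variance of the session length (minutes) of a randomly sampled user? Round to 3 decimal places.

42.201

Per component, 1: μ=6.5, E[X²]=84.5; 2: μ=11.3, E[X²]=131.69; 3: μ=11.3, E[X²]=255.38; 4: μ=12.5, E[X²]=156.74.
E[X] = 0.24·6.5 + 0.27·11.3 + 0.2·11.3 + 0.29·12.5 = 10.496.
E[X²] = 0.24·84.5 + 0.27·131.69 + 0.2·255.38 + 0.29·156.74 = 152.367.
Var(X) = E[X²] − (E[X])² = 152.367 − 110.166 = 42.2009.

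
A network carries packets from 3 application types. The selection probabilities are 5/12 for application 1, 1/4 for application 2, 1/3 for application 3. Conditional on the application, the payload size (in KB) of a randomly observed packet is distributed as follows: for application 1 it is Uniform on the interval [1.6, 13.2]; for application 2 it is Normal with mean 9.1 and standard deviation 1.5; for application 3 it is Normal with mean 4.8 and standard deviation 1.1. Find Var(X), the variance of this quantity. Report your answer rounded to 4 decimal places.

Per component, 1: μ=7.4, E[X²]=65.9733; 2: μ=9.1, E[X²]=85.06; 3: μ=4.8, E[X²]=24.25.
E[X] = 0.416667·7.4 + 0.25·9.1 + 0.333333·4.8 = 6.95833.
E[X²] = 0.416667·65.9733 + 0.25·85.06 + 0.333333·24.25 = 56.8372.
Var(X) = E[X²] − (E[X])² = 56.8372 − 48.4184 = 8.41882.

8.4188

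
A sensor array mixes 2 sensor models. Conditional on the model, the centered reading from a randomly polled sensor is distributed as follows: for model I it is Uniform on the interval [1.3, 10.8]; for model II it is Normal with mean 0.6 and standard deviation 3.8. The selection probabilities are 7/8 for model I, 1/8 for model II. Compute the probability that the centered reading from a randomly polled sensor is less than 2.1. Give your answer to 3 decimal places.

Conditional on each model, P(X < 2.1): I: 0.0842105; II: 0.653481.
By total probability, P(X < 2.1) = 0.875·0.0842105 + 0.125·0.653481 = 0.155369.

0.155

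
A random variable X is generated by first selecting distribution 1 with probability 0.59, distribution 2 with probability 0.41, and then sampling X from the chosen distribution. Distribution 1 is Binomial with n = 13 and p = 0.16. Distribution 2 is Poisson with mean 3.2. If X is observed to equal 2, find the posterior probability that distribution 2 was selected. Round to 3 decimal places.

Likelihoods P(X=2 | ·): 1: 0.293364; 2: 0.208702.
Posterior ∝ prior × likelihood. Numerator for 2: 0.41·0.208702 = 0.085568.
Normalizing constant: 0.59·0.293364 + 0.41·0.208702 = 0.258653.
P(2 | observation) = 0.085568 / 0.258653 = 0.330822.

0.331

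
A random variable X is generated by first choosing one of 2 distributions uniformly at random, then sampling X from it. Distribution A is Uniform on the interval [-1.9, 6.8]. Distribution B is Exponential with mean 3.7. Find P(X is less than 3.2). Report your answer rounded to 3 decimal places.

0.583

Conditional on each component, P(X < 3.2): A: 0.586207; B: 0.578892.
By total probability, P(X < 3.2) = 0.5·0.586207 + 0.5·0.578892 = 0.582549.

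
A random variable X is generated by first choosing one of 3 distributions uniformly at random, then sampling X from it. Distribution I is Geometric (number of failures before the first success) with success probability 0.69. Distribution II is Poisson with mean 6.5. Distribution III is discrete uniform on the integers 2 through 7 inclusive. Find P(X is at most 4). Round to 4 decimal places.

0.5736

Conditional on each component, P(X ≤ 4): I: 0.997137; II: 0.223672; III: 0.5.
By total probability, P(X ≤ 4) = 0.333333·0.997137 + 0.333333·0.223672 + 0.333333·0.5 = 0.573603.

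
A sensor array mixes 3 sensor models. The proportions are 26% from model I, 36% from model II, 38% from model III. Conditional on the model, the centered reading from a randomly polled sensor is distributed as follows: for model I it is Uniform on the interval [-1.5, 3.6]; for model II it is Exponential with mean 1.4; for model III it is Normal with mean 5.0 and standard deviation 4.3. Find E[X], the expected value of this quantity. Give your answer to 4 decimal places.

2.6770

Component means — I: 1.05; II: 1.4; III: 5.
E[X] = 0.26·1.05 + 0.36·1.4 + 0.38·5 = 2.677.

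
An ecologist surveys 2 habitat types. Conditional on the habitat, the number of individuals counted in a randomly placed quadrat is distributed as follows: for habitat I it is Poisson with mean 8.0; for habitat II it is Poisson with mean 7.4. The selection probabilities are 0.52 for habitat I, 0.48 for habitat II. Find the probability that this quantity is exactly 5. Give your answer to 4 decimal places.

Conditional on each habitat, P(X = 5): I: 0.0916037; II: 0.113031.
By total probability, P(X = 5) = 0.52·0.0916037 + 0.48·0.113031 = 0.101889.

0.1019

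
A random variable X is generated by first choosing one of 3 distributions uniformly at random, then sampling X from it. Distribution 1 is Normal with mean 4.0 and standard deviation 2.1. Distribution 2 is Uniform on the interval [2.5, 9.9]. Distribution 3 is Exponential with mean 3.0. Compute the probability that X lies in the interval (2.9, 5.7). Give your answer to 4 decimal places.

0.3666

Conditional on each component, P(2.9 < X < 5.7): 1: 0.490688; 2: 0.378378; 3: 0.23078.
By total probability, P(2.9 < X < 5.7) = 0.333333·0.490688 + 0.333333·0.378378 + 0.333333·0.23078 = 0.366615.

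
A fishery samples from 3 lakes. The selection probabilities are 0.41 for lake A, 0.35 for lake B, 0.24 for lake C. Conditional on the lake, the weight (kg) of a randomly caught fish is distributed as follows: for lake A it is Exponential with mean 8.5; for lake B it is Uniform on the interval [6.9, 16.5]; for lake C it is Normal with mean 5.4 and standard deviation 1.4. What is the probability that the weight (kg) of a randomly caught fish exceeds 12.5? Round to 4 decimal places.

0.2400

Conditional on each lake, P(X > 12.5): A: 0.22979; B: 0.416667; C: 1.9742e-07.
By total probability, P(X > 12.5) = 0.41·0.22979 + 0.35·0.416667 + 0.24·1.9742e-07 = 0.240047.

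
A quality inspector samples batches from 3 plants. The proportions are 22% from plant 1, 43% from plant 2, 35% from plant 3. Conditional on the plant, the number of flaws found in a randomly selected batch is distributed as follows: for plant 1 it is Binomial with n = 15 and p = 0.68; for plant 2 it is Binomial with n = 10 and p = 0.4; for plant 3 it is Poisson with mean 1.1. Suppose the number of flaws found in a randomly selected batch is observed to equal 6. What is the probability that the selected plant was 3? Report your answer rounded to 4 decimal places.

0.0055

Likelihoods P(X=6 | ·): 1: 0.0174103; 2: 0.111477; 3: 0.00081903.
Posterior ∝ prior × likelihood. Numerator for 3: 0.35·0.00081903 = 0.00028666.
Normalizing constant: 0.22·0.0174103 + 0.43·0.111477 + 0.35·0.00081903 = 0.0520519.
P(3 | observation) = 0.00028666 / 0.0520519 = 0.0055072.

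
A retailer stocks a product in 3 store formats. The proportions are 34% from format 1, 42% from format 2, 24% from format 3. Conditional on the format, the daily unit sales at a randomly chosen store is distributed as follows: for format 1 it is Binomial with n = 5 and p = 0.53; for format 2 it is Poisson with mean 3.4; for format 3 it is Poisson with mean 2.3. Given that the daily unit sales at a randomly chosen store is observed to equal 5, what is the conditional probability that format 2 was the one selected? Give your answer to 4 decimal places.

0.6618

Likelihoods P(X=5 | ·): 1: 0.0418195; 2: 0.126361; 3: 0.053775.
Posterior ∝ prior × likelihood. Numerator for 2: 0.42·0.126361 = 0.0530715.
Normalizing constant: 0.34·0.0418195 + 0.42·0.126361 + 0.24·0.053775 = 0.0801962.
P(2 | observation) = 0.0530715 / 0.0801962 = 0.661771.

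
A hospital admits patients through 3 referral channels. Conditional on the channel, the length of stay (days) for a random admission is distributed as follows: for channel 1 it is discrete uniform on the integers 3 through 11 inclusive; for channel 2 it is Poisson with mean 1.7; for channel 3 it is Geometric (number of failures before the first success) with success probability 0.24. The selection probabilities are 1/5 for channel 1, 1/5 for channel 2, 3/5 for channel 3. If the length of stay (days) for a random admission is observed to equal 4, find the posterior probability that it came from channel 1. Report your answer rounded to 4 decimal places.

Likelihoods P(X=4 | ·): 1: 0.111111; 2: 0.0635746; 3: 0.0800692.
Posterior ∝ prior × likelihood. Numerator for 1: 0.2·0.111111 = 0.0222222.
Normalizing constant: 0.2·0.111111 + 0.2·0.0635746 + 0.6·0.0800692 = 0.0829787.
P(1 | observation) = 0.0222222 / 0.0829787 = 0.267806.

0.2678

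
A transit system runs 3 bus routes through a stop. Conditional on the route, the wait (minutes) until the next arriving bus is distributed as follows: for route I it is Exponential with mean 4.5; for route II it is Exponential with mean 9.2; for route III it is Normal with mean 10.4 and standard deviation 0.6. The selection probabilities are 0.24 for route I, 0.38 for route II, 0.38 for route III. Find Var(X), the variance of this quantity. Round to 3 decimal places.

42.557

Per component, I: μ=4.5, E[X²]=40.5; II: μ=9.2, E[X²]=169.28; III: μ=10.4, E[X²]=108.52.
E[X] = 0.24·4.5 + 0.38·9.2 + 0.38·10.4 = 8.528.
E[X²] = 0.24·40.5 + 0.38·169.28 + 0.38·108.52 = 115.284.
Var(X) = E[X²] − (E[X])² = 115.284 − 72.7268 = 42.5572.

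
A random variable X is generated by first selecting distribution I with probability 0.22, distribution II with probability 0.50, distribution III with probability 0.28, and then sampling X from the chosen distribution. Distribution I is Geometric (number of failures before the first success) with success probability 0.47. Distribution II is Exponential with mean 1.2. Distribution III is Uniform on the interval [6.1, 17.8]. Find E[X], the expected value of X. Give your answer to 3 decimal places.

4.194

Component means — I: 1.12766; II: 1.2; III: 11.95.
E[X] = 0.22·1.12766 + 0.5·1.2 + 0.28·11.95 = 4.19409.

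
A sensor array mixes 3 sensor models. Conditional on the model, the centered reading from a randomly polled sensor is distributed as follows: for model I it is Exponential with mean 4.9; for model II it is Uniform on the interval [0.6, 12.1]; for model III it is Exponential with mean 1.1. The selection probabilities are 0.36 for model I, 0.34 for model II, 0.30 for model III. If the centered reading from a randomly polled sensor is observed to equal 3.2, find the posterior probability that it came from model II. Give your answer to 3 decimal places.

Likelihoods f(3.2 | ·): I: 0.106214; II: 0.0869565; III: 0.0495684.
Posterior ∝ prior × likelihood. Numerator for II: 0.34·0.0869565 = 0.0295652.
Normalizing constant: 0.36·0.106214 + 0.34·0.0869565 + 0.3·0.0495684 = 0.0826729.
P(II | observation) = 0.0295652 / 0.0826729 = 0.357617.

0.358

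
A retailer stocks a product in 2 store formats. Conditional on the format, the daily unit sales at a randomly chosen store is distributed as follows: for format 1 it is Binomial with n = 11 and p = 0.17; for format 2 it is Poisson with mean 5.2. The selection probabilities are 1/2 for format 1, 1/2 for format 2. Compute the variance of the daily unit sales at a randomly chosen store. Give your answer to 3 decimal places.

Per component, 1: μ=1.87, E[X²]=5.049; 2: μ=5.2, E[X²]=32.24.
E[X] = 0.5·1.87 + 0.5·5.2 = 3.535.
E[X²] = 0.5·5.049 + 0.5·32.24 = 18.6445.
Var(X) = E[X²] − (E[X])² = 18.6445 − 12.4962 = 6.14827.

6.148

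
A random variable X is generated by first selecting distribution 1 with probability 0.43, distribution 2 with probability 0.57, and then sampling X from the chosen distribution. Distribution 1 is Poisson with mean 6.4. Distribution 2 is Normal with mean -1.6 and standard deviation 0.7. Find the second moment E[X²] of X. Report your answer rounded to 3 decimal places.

22.103

For each component E[X²] = Var + (mean)², giving 1: 47.36; 2: 3.05.
Overall E[X²] = 0.43·47.36 + 0.57·3.05 = 22.1033.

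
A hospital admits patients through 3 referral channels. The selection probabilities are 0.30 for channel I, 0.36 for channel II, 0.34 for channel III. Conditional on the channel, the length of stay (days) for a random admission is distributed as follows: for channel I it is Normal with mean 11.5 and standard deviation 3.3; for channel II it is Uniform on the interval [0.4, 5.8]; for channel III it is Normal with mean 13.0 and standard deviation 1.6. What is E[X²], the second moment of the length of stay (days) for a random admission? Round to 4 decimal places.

105.6068

For each component E[X²] = Var + (mean)², giving I: 143.14; II: 12.04; III: 171.56.
Overall E[X²] = 0.3·143.14 + 0.36·12.04 + 0.34·171.56 = 105.607.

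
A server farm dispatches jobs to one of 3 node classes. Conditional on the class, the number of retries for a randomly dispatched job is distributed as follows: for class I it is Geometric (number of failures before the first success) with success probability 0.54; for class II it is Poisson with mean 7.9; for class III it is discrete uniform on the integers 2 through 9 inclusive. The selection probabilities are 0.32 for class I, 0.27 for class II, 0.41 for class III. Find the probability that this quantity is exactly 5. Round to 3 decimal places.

Conditional on each class, P(X = 5): I: 0.011122; II: 0.0950666; III: 0.125.
By total probability, P(X = 5) = 0.32·0.011122 + 0.27·0.0950666 + 0.41·0.125 = 0.080477.

0.080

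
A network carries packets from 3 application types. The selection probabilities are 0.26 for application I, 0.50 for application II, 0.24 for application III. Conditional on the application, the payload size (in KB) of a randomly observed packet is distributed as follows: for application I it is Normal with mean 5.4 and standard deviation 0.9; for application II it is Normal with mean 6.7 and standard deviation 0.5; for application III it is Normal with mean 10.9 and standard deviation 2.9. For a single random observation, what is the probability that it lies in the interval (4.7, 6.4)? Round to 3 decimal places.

0.316

Conditional on each application, P(4.7 < X < 6.4): I: 0.64839; II: 0.274221; III: 0.044103.
By total probability, P(4.7 < X < 6.4) = 0.26·0.64839 + 0.5·0.274221 + 0.24·0.044103 = 0.316277.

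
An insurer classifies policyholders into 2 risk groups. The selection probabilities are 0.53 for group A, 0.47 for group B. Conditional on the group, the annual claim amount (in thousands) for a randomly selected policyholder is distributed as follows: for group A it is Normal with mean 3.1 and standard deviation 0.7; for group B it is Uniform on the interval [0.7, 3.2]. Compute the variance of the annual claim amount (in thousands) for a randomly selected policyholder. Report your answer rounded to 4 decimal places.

Per component, A: μ=3.1, E[X²]=10.1; B: μ=1.95, E[X²]=4.32333.
E[X] = 0.53·3.1 + 0.47·1.95 = 2.5595.
E[X²] = 0.53·10.1 + 0.47·4.32333 = 7.38497.
Var(X) = E[X²] − (E[X])² = 7.38497 − 6.55104 = 0.833926.

0.8339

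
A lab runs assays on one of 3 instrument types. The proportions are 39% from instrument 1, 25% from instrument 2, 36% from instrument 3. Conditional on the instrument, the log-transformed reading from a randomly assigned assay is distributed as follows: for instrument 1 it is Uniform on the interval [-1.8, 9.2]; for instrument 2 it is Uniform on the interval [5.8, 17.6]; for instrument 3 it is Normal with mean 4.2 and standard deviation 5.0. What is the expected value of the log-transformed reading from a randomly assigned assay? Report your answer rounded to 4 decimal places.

Component means — 1: 3.7; 2: 11.7; 3: 4.2.
E[X] = 0.39·3.7 + 0.25·11.7 + 0.36·4.2 = 5.88.

5.8800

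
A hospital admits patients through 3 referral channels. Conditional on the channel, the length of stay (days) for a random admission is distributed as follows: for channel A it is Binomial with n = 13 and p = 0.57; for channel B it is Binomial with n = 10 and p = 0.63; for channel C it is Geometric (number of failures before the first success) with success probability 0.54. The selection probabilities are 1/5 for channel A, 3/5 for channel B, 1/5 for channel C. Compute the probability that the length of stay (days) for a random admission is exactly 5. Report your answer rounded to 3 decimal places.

Conditional on each channel, P(X = 5): A: 0.0905108; B: 0.173425; C: 0.011122.
By total probability, P(X = 5) = 0.2·0.0905108 + 0.6·0.173425 + 0.2·0.011122 = 0.124382.

0.124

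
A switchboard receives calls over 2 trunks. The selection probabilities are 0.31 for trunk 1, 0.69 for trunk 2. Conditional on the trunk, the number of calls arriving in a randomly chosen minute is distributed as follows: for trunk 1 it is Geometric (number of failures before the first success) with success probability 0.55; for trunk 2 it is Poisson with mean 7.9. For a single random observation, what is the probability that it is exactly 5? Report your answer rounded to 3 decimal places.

0.069

Conditional on each trunk, P(X = 5): 1: 0.010149; 2: 0.0950666.
By total probability, P(X = 5) = 0.31·0.010149 + 0.69·0.0950666 = 0.0687421.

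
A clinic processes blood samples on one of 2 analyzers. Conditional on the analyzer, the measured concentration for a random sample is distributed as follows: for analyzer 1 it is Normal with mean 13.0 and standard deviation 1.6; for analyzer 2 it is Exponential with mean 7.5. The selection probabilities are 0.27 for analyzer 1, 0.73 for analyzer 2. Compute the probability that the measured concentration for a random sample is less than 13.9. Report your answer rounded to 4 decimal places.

Conditional on each analyzer, P(X < 13.9): 1: 0.713112; 2: 0.843286.
By total probability, P(X < 13.9) = 0.27·0.713112 + 0.73·0.843286 = 0.808139.

0.8081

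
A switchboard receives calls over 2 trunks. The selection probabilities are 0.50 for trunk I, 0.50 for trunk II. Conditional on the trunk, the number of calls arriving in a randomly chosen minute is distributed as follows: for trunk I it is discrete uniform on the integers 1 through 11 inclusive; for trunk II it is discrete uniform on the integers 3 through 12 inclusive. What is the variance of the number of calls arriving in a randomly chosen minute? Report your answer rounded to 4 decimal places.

Per component, I: μ=6, E[X²]=46; II: μ=7.5, E[X²]=64.5.
E[X] = 0.5·6 + 0.5·7.5 = 6.75.
E[X²] = 0.5·46 + 0.5·64.5 = 55.25.
Var(X) = E[X²] − (E[X])² = 55.25 − 45.5625 = 9.6875.

9.6875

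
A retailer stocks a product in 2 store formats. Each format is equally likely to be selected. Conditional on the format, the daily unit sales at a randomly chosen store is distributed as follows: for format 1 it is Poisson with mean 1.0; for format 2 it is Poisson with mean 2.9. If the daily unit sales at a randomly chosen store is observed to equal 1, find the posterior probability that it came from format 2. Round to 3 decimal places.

Likelihoods P(X=1 | ·): 1: 0.367879; 2: 0.159567.
Posterior ∝ prior × likelihood. Numerator for 2: 0.5·0.159567 = 0.0797837.
Normalizing constant: 0.5·0.367879 + 0.5·0.159567 = 0.263723.
P(2 | observation) = 0.0797837 / 0.263723 = 0.302528.

0.303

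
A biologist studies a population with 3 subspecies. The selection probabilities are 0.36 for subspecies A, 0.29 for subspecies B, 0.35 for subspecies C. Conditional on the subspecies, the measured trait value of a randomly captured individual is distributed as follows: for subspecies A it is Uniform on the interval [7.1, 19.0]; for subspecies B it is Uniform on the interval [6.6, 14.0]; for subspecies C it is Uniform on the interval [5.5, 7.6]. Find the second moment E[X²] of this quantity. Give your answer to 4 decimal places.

112.7912

For each component E[X²] = Var + (mean)², giving A: 182.103; B: 110.653; C: 43.27.
Overall E[X²] = 0.36·182.103 + 0.29·110.653 + 0.35·43.27 = 112.791.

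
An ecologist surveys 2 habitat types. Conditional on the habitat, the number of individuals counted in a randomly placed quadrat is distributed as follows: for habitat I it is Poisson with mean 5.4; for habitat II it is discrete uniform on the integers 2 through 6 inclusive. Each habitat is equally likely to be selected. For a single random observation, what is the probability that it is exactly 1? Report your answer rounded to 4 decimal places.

Conditional on each habitat, P(X = 1): I: 0.0243895; II: 0.
By total probability, P(X = 1) = 0.5·0.0243895 + 0.5·0 = 0.0121948.

0.0122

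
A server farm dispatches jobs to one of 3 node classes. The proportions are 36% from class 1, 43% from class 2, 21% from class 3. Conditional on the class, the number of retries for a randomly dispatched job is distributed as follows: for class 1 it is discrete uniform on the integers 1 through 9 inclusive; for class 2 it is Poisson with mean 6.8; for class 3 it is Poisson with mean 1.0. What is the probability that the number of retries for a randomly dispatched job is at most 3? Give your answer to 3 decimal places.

Conditional on each class, P(X ≤ 3): 1: 0.333333; 2: 0.0928057; 3: 0.981012.
By total probability, P(X ≤ 3) = 0.36·0.333333 + 0.43·0.0928057 + 0.21·0.981012 = 0.365919.

0.366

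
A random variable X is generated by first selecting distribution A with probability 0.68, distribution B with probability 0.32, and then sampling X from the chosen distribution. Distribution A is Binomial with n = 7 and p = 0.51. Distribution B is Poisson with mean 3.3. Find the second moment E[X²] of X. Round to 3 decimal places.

14.397

For each component E[X²] = Var + (mean)², giving A: 14.4942; B: 14.19.
Overall E[X²] = 0.68·14.4942 + 0.32·14.19 = 14.3969.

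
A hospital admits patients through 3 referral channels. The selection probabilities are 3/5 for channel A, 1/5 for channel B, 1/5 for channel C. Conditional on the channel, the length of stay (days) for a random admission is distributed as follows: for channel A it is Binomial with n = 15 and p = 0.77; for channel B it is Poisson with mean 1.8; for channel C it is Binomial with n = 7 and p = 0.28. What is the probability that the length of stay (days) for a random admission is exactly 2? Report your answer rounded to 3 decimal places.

Conditional on each channel, P(X = 2): A: 3.13785e-07; B: 0.267784; C: 0.318565.
By total probability, P(X = 2) = 0.6·3.13785e-07 + 0.2·0.267784 + 0.2·0.318565 = 0.11727.

0.117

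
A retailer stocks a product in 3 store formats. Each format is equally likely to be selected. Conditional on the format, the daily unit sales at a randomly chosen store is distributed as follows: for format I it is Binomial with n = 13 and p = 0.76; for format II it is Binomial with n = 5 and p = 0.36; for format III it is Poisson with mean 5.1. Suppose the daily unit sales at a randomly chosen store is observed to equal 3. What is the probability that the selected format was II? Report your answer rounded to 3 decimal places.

Likelihoods P(X=3 | ·): I: 7.96011e-05; II: 0.191103; III: 0.13479.
Posterior ∝ prior × likelihood. Numerator for II: 0.333333·0.191103 = 0.063701.
Normalizing constant: 0.333333·7.96011e-05 + 0.333333·0.191103 + 0.333333·0.13479 = 0.108657.
P(II | observation) = 0.063701 / 0.108657 = 0.586255.

0.586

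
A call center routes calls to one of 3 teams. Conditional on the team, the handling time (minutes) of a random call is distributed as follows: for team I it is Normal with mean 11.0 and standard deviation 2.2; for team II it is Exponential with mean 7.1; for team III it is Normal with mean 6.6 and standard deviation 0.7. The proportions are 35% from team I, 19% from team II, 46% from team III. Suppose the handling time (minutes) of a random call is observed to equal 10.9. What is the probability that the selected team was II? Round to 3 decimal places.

0.083

Likelihoods f(10.9 | ·): I: 0.18115; II: 0.0303395; III: 3.64609e-09.
Posterior ∝ prior × likelihood. Numerator for II: 0.19·0.0303395 = 0.0057645.
Normalizing constant: 0.35·0.18115 + 0.19·0.0303395 + 0.46·3.64609e-09 = 0.0691671.
P(II | observation) = 0.0057645 / 0.0691671 = 0.0833417.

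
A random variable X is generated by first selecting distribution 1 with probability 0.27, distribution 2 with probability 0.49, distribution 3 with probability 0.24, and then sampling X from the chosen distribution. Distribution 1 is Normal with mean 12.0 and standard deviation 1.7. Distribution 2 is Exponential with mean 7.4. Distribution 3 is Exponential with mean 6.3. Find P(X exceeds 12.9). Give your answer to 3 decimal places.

0.197

Conditional on each component, P(X > 12.9): 1: 0.29826; 2: 0.174952; 3: 0.129042.
By total probability, P(X > 12.9) = 0.27·0.29826 + 0.49·0.174952 + 0.24·0.129042 = 0.197227.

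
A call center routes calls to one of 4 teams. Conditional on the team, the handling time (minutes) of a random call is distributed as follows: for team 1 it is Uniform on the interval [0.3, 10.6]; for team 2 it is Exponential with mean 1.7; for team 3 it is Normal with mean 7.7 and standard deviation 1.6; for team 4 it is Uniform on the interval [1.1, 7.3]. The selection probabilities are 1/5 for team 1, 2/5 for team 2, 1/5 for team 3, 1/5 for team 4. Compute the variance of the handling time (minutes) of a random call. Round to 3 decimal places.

9.337

Per component, 1: μ=5.45, E[X²]=38.5433; 2: μ=1.7, E[X²]=5.78; 3: μ=7.7, E[X²]=61.85; 4: μ=4.2, E[X²]=20.8433.
E[X] = 0.2·5.45 + 0.4·1.7 + 0.2·7.7 + 0.2·4.2 = 4.15.
E[X²] = 0.2·38.5433 + 0.4·5.78 + 0.2·61.85 + 0.2·20.8433 = 26.5593.
Var(X) = E[X²] − (E[X])² = 26.5593 − 17.2225 = 9.33683.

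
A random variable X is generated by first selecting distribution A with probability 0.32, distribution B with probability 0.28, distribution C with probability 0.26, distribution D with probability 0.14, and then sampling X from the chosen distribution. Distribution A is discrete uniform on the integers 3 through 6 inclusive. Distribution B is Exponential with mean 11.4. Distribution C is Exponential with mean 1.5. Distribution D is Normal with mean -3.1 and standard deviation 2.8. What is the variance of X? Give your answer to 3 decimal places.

62.221

Per component, A: μ=4.5, E[X²]=21.5; B: μ=11.4, E[X²]=259.92; C: μ=1.5, E[X²]=4.5; D: μ=-3.1, E[X²]=17.45.
E[X] = 0.32·4.5 + 0.28·11.4 + 0.26·1.5 + 0.14·-3.1 = 4.588.
E[X²] = 0.32·21.5 + 0.28·259.92 + 0.26·4.5 + 0.14·17.45 = 83.2706.
Var(X) = E[X²] − (E[X])² = 83.2706 − 21.0497 = 62.2209.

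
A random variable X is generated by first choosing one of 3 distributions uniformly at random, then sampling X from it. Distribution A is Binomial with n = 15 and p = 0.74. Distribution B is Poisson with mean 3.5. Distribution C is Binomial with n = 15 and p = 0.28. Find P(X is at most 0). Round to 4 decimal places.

Conditional on each component, P(X ≤ 0): A: 1.67726e-09; B: 0.0301974; C: 0.00724415.
By total probability, P(X ≤ 0) = 0.333333·1.67726e-09 + 0.333333·0.0301974 + 0.333333·0.00724415 = 0.0124805.

0.0125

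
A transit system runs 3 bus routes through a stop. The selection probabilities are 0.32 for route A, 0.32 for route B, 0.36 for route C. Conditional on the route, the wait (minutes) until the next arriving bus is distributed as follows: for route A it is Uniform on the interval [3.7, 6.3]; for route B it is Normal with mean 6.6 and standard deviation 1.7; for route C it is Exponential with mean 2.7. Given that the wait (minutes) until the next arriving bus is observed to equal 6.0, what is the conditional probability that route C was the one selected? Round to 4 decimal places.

Likelihoods f(6.0 | ·): A: 0.384615; B: 0.220502; C: 0.0401363.
Posterior ∝ prior × likelihood. Numerator for C: 0.36·0.0401363 = 0.0144491.
Normalizing constant: 0.32·0.384615 + 0.32·0.220502 + 0.36·0.0401363 = 0.208086.
P(C | observation) = 0.0144491 / 0.208086 = 0.0694378.

0.0694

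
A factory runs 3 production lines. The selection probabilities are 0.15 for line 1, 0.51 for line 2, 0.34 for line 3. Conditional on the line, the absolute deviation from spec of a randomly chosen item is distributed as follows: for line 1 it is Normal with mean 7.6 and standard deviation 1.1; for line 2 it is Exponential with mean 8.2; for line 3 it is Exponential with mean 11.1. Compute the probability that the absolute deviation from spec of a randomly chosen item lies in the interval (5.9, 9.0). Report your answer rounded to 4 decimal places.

0.2525

Conditional on each line, P(5.9 < X < 9.0): 1: 0.837324; 2: 0.153306; 3: 0.143207.
By total probability, P(5.9 < X < 9.0) = 0.15·0.837324 + 0.51·0.153306 + 0.34·0.143207 = 0.252475.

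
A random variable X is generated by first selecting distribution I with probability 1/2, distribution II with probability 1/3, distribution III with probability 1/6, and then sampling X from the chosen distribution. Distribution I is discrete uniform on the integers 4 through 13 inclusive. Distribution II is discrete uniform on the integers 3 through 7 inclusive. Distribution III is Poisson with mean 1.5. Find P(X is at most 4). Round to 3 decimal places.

0.347

Conditional on each component, P(X ≤ 4): I: 0.1; II: 0.4; III: 0.981424.
By total probability, P(X ≤ 4) = 0.5·0.1 + 0.333333·0.4 + 0.166667·0.981424 = 0.346904.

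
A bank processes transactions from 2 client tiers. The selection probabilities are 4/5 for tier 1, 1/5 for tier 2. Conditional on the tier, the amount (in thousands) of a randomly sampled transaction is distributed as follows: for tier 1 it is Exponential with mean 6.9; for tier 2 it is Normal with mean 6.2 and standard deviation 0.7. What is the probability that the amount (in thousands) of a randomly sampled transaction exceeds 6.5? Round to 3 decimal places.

0.379

Conditional on each tier, P(X > 6.5): 1: 0.389836; 2: 0.334118.
By total probability, P(X > 6.5) = 0.8·0.389836 + 0.2·0.334118 = 0.378692.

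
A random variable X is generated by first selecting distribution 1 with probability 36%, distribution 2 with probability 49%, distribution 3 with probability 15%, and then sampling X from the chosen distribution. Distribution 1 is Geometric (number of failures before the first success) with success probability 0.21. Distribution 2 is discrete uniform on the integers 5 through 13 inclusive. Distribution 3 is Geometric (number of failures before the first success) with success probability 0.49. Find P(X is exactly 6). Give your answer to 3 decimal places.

Conditional on each component, P(X = 6): 1: 0.0510484; 2: 0.111111; 3: 0.00862218.
By total probability, P(X = 6) = 0.36·0.0510484 + 0.49·0.111111 + 0.15·0.00862218 = 0.0741152.

0.074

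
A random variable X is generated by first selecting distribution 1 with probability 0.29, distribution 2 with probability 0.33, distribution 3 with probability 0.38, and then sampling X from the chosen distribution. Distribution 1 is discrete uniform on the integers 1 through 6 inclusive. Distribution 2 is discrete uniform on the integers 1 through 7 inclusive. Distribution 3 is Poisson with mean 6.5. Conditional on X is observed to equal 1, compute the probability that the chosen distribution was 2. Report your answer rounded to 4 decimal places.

0.4753

Likelihoods P(X=1 | ·): 1: 0.166667; 2: 0.142857; 3: 0.00977235.
Posterior ∝ prior × likelihood. Numerator for 2: 0.33·0.142857 = 0.0471429.
Normalizing constant: 0.29·0.166667 + 0.33·0.142857 + 0.38·0.00977235 = 0.0991897.
P(2 | observation) = 0.0471429 / 0.0991897 = 0.47528.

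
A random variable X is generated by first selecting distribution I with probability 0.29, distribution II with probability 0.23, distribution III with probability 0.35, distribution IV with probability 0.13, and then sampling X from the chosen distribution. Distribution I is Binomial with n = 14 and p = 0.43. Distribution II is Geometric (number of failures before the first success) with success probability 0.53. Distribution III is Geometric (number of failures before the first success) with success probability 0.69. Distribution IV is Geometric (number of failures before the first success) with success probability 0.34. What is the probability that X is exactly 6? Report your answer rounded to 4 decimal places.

Conditional on each component, P(X = 6): I: 0.211527; II: 0.00571298; III: 0.000612378; IV: 0.0281023.
By total probability, P(X = 6) = 0.29·0.211527 + 0.23·0.00571298 + 0.35·0.000612378 + 0.13·0.0281023 = 0.0665243.

0.0665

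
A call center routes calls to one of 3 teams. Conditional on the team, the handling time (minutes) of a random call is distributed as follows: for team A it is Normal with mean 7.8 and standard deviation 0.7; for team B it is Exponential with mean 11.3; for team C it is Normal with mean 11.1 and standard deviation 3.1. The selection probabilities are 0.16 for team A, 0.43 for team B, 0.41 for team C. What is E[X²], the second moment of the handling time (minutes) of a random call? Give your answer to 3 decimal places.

174.082

For each component E[X²] = Var + (mean)², giving A: 61.33; B: 255.38; C: 132.82.
Overall E[X²] = 0.16·61.33 + 0.43·255.38 + 0.41·132.82 = 174.082.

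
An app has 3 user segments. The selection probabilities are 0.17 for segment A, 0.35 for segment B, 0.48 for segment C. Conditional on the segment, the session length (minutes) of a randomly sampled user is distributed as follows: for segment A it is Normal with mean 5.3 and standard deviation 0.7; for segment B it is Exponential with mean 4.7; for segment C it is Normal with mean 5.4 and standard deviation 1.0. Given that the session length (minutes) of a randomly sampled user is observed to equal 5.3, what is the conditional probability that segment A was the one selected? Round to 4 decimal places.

Likelihoods f(5.3 | ·): A: 0.569918; B: 0.0688915; C: 0.396953.
Posterior ∝ prior × likelihood. Numerator for A: 0.17·0.569918 = 0.096886.
Normalizing constant: 0.17·0.569918 + 0.35·0.0688915 + 0.48·0.396953 = 0.311535.
P(A | observation) = 0.096886 / 0.311535 = 0.310995.

0.3110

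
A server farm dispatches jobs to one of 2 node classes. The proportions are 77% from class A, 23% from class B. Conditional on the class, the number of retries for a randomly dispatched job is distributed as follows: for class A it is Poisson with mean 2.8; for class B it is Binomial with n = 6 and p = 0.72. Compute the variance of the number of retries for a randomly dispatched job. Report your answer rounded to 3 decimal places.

Per component, A: μ=2.8, E[X²]=10.64; B: μ=4.32, E[X²]=19.872.
E[X] = 0.77·2.8 + 0.23·4.32 = 3.1496.
E[X²] = 0.77·10.64 + 0.23·19.872 = 12.7634.
Var(X) = E[X²] − (E[X])² = 12.7634 − 9.91998 = 2.84338.

2.843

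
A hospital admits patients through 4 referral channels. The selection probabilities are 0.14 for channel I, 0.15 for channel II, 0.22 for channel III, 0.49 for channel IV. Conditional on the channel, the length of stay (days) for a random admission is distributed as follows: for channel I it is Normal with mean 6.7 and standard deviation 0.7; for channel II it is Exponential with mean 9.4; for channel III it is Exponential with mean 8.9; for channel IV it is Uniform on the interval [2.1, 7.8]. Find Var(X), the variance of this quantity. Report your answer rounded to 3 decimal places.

Per component, I: μ=6.7, E[X²]=45.38; II: μ=9.4, E[X²]=176.72; III: μ=8.9, E[X²]=158.42; IV: μ=4.95, E[X²]=27.21.
E[X] = 0.14·6.7 + 0.15·9.4 + 0.22·8.9 + 0.49·4.95 = 6.7315.
E[X²] = 0.14·45.38 + 0.15·176.72 + 0.22·158.42 + 0.49·27.21 = 81.0465.
Var(X) = E[X²] − (E[X])² = 81.0465 − 45.3131 = 35.7334.

35.733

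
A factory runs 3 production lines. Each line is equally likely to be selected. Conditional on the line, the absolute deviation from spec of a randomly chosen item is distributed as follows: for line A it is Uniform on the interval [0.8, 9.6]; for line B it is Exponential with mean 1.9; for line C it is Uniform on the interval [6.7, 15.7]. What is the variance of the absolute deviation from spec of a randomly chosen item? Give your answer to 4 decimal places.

20.4244

Per component, A: μ=5.2, E[X²]=33.4933; B: μ=1.9, E[X²]=7.22; C: μ=11.2, E[X²]=132.19.
E[X] = 0.333333·5.2 + 0.333333·1.9 + 0.333333·11.2 = 6.1.
E[X²] = 0.333333·33.4933 + 0.333333·7.22 + 0.333333·132.19 = 57.6344.
Var(X) = E[X²] − (E[X])² = 57.6344 − 37.21 = 20.4244.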